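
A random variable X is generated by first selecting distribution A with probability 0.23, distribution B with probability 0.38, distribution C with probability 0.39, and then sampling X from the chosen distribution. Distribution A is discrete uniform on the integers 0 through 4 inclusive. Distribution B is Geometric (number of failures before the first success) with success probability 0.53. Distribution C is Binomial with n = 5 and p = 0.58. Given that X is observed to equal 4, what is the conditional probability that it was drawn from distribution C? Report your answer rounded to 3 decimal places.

Likelihoods P(X=4 | ·): A: 0.2; B: 0.0258623; C: 0.237646.
Posterior ∝ prior × likelihood. Numerator for C: 0.39·0.237646 = 0.0926821.
Normalizing constant: 0.23·0.2 + 0.38·0.0258623 + 0.39·0.237646 = 0.14851.
P(C | observation) = 0.0926821 / 0.14851 = 0.624081.

0.624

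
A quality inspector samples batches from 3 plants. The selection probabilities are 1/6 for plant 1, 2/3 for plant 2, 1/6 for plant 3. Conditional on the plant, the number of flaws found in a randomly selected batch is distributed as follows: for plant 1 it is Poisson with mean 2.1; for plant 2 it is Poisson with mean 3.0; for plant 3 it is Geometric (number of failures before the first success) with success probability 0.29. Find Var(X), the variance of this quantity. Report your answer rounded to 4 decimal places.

Per component, 1: μ=2.1, E[X²]=6.51; 2: μ=3, E[X²]=12; 3: μ=2.44828, E[X²]=14.4364.
E[X] = 0.166667·2.1 + 0.666667·3 + 0.166667·2.44828 = 2.75805.
E[X²] = 0.166667·6.51 + 0.666667·12 + 0.166667·14.4364 = 11.4911.
Var(X) = E[X²] − (E[X])² = 11.4911 − 7.60682 = 3.88425.

3.8842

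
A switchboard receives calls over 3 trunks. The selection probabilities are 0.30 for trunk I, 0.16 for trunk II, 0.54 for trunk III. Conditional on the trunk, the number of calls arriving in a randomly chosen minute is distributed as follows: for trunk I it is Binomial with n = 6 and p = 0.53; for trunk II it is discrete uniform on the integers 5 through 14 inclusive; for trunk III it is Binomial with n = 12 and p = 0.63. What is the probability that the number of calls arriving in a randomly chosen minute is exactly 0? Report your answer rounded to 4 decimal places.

0.0032

Conditional on each trunk, P(X = 0): I: 0.0107792; II: 0; III: 6.58295e-06.
By total probability, P(X = 0) = 0.3·0.0107792 + 0.16·0 + 0.54·6.58295e-06 = 0.00323732.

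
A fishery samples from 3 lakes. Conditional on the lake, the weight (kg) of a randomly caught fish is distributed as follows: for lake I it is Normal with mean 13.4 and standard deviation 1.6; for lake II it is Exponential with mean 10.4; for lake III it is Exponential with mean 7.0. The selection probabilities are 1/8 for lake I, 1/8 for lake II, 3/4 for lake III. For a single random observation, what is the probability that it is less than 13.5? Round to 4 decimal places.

0.7975

Conditional on each lake, P(X < 13.5): I: 0.524918; II: 0.726944; III: 0.854644.
By total probability, P(X < 13.5) = 0.125·0.524918 + 0.125·0.726944 + 0.75·0.854644 = 0.797466.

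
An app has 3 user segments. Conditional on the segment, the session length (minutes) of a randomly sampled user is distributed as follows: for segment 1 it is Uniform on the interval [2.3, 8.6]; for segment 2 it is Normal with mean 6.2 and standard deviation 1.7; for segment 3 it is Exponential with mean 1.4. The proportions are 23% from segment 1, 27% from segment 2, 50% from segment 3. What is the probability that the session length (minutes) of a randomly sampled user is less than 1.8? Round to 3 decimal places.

0.363

Conditional on each segment, P(X < 1.8): 1: 0; 2: 0.00482345; 3: 0.723547.
By total probability, P(X < 1.8) = 0.23·0 + 0.27·0.00482345 + 0.5·0.723547 = 0.363076.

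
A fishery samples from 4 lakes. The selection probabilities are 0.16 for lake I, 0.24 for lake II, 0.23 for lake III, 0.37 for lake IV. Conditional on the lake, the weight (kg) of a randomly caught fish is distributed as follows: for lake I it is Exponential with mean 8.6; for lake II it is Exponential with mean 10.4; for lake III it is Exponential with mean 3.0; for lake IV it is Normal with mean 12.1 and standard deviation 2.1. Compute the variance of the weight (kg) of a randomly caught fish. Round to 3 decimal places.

53.824

Per component, I: μ=8.6, E[X²]=147.92; II: μ=10.4, E[X²]=216.32; III: μ=3, E[X²]=18; IV: μ=12.1, E[X²]=150.82.
E[X] = 0.16·8.6 + 0.24·10.4 + 0.23·3 + 0.37·12.1 = 9.039.
E[X²] = 0.16·147.92 + 0.24·216.32 + 0.23·18 + 0.37·150.82 = 135.527.
Var(X) = E[X²] − (E[X])² = 135.527 − 81.7035 = 53.8239.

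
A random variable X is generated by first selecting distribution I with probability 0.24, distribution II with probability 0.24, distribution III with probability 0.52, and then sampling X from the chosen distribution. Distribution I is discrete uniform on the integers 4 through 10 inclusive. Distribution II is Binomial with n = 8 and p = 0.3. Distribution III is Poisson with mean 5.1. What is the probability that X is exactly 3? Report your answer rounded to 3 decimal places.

Conditional on each component, P(X = 3): I: 0; II: 0.254122; III: 0.13479.
By total probability, P(X = 3) = 0.24·0 + 0.24·0.254122 + 0.52·0.13479 = 0.13108.

0.131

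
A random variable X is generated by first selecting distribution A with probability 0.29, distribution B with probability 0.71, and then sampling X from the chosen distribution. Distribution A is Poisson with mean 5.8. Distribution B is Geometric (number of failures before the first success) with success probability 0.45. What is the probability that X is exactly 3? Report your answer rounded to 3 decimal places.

Conditional on each component, P(X = 3): A: 0.098452; B: 0.0748688.
By total probability, P(X = 3) = 0.29·0.098452 + 0.71·0.0748688 = 0.0817079.

0.082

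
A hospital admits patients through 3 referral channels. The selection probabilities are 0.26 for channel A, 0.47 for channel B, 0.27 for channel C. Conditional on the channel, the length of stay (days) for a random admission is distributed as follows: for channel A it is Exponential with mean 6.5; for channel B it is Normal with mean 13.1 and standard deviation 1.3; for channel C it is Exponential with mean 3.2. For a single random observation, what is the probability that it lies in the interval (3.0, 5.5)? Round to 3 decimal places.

Conditional on each channel, P(3.0 < X < 5.5): A: 0.201251; B: 2.51534e-09; C: 0.212316.
By total probability, P(3.0 < X < 5.5) = 0.26·0.201251 + 0.47·2.51534e-09 + 0.27·0.212316 = 0.10965.

0.110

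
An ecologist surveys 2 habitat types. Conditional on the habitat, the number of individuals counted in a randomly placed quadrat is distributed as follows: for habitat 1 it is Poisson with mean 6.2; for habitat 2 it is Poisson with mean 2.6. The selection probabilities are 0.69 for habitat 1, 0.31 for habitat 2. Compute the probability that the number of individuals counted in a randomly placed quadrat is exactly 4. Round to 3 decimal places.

Conditional on each habitat, P(X = 4): 1: 0.124948; 2: 0.141422.
By total probability, P(X = 4) = 0.69·0.124948 + 0.31·0.141422 = 0.130055.

0.130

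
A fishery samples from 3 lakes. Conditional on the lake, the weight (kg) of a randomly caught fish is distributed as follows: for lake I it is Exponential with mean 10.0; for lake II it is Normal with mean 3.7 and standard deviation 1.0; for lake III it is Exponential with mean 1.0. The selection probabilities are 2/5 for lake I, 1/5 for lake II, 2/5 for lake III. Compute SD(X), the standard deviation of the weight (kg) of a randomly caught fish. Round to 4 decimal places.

7.5709

Per component, I: μ=10, E[X²]=200; II: μ=3.7, E[X²]=14.69; III: μ=1, E[X²]=2.
E[X] = 0.4·10 + 0.2·3.7 + 0.4·1 = 5.14.
E[X²] = 0.4·200 + 0.2·14.69 + 0.4·2 = 83.738.
Var(X) = E[X²] − (E[X])² = 83.738 − 26.4196 = 57.3184.
SD(X) = √57.3184 = 7.57089.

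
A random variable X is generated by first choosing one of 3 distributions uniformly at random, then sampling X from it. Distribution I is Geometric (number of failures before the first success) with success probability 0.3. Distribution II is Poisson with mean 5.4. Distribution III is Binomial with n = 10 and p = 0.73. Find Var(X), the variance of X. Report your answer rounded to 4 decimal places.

Per component, I: μ=2.33333, E[X²]=13.2222; II: μ=5.4, E[X²]=34.56; III: μ=7.3, E[X²]=55.261.
E[X] = 0.333333·2.33333 + 0.333333·5.4 + 0.333333·7.3 = 5.01111.
E[X²] = 0.333333·13.2222 + 0.333333·34.56 + 0.333333·55.261 = 34.3477.
Var(X) = E[X²] − (E[X])² = 34.3477 − 25.1112 = 9.23651.

9.2365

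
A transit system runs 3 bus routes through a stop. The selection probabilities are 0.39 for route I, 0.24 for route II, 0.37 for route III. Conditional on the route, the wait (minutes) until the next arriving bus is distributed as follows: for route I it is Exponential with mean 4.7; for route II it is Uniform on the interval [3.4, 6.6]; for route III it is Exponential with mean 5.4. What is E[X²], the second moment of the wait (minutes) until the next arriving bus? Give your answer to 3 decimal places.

For each component E[X²] = Var + (mean)², giving I: 44.18; II: 25.8533; III: 58.32.
Overall E[X²] = 0.39·44.18 + 0.24·25.8533 + 0.37·58.32 = 45.0134.

45.013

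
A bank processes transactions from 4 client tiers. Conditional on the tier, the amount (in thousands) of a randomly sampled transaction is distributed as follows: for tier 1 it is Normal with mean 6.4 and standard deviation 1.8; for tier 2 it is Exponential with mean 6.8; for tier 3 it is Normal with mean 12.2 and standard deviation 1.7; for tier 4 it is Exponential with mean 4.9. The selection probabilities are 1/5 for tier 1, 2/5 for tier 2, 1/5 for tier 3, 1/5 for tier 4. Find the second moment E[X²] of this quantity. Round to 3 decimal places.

For each component E[X²] = Var + (mean)², giving 1: 44.2; 2: 92.48; 3: 151.73; 4: 48.02.
Overall E[X²] = 0.2·44.2 + 0.4·92.48 + 0.2·151.73 + 0.2·48.02 = 85.782.

85.782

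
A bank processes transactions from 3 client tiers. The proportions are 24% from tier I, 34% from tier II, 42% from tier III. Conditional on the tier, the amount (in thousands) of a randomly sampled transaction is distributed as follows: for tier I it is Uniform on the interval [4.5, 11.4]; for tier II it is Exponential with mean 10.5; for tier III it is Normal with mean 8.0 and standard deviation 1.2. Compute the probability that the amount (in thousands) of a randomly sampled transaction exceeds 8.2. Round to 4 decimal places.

0.4492

Conditional on each tier, P(X > 8.2): I: 0.463768; II: 0.45797; III: 0.433816.
By total probability, P(X > 8.2) = 0.24·0.463768 + 0.34·0.45797 + 0.42·0.433816 = 0.449217.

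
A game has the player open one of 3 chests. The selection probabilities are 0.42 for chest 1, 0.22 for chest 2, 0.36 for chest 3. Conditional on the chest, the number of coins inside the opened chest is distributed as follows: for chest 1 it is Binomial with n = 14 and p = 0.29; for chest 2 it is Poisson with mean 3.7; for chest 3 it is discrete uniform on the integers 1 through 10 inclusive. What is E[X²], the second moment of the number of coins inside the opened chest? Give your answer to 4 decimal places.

For each component E[X²] = Var + (mean)², giving 1: 19.3662; 2: 17.39; 3: 38.5.
Overall E[X²] = 0.42·19.3662 + 0.22·17.39 + 0.36·38.5 = 25.8196.

25.8196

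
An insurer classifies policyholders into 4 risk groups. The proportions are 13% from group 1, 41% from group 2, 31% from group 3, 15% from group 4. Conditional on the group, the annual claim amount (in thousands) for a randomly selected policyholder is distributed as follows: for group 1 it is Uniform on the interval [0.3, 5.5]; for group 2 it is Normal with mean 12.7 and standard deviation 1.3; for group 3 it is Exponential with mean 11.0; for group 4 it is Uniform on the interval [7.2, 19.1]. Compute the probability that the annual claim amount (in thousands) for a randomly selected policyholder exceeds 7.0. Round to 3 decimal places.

0.724

Conditional on each group, P(X > 7.0): 1: 0; 2: 0.999994; 3: 0.529213; 4: 1.
By total probability, P(X > 7.0) = 0.13·0 + 0.41·0.999994 + 0.31·0.529213 + 0.15·1 = 0.724054.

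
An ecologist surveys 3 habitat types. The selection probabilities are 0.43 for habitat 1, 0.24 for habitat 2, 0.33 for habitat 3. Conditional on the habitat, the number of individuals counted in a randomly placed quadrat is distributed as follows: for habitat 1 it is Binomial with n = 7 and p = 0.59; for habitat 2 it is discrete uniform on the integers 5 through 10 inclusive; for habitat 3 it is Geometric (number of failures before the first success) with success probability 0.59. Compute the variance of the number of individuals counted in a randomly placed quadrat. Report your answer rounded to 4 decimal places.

8.3309

Per component, 1: μ=4.13, E[X²]=18.7502; 2: μ=7.5, E[X²]=59.1667; 3: μ=0.694915, E[X²]=1.66073.
E[X] = 0.43·4.13 + 0.24·7.5 + 0.33·0.694915 = 3.80522.
E[X²] = 0.43·18.7502 + 0.24·59.1667 + 0.33·1.66073 = 22.8106.
Var(X) = E[X²] − (E[X])² = 22.8106 − 14.4797 = 8.33091.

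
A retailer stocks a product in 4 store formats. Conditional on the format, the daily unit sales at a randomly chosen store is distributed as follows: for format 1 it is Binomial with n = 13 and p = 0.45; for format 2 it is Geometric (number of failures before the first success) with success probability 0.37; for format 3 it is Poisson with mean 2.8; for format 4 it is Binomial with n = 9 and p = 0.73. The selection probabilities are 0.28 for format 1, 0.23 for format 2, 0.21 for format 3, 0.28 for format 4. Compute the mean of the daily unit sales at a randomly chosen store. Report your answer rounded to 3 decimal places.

Component means — 1: 5.85; 2: 1.7027; 3: 2.8; 4: 6.57.
E[X] = 0.28·5.85 + 0.23·1.7027 + 0.21·2.8 + 0.28·6.57 = 4.45722.

4.457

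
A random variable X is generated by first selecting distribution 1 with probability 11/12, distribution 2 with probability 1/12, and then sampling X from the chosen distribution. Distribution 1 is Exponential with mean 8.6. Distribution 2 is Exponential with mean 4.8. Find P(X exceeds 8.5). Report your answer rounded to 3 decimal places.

Conditional on each component, P(X > 8.5): 1: 0.372182; 2: 0.170191.
By total probability, P(X > 8.5) = 0.916667·0.372182 + 0.0833333·0.170191 = 0.355349.

0.355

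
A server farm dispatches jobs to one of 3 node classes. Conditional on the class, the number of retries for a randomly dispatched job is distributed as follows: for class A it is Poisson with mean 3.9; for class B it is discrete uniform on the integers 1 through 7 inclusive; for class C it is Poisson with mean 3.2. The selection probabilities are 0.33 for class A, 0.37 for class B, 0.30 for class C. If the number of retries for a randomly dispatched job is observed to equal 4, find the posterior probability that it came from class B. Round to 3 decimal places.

Likelihoods P(X=4 | ·): A: 0.195119; B: 0.142857; C: 0.178093.
Posterior ∝ prior × likelihood. Numerator for B: 0.37·0.142857 = 0.0528571.
Normalizing constant: 0.33·0.195119 + 0.37·0.142857 + 0.3·0.178093 = 0.170674.
P(B | observation) = 0.0528571 / 0.170674 = 0.309696.

0.310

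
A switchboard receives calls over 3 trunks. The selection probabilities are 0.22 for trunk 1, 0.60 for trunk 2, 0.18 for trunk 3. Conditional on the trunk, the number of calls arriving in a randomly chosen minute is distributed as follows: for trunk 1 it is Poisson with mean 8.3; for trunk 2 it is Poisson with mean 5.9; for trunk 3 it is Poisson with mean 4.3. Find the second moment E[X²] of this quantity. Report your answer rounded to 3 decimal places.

45.510

For each component E[X²] = Var + (mean)², giving 1: 77.19; 2: 40.71; 3: 22.79.
Overall E[X²] = 0.22·77.19 + 0.6·40.71 + 0.18·22.79 = 45.51.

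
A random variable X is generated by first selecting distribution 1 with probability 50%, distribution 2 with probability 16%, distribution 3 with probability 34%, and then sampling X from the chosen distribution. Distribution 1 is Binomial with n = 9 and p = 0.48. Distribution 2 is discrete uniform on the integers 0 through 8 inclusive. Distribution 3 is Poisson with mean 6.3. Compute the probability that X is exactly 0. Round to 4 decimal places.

Conditional on each component, P(X = 0): 1: 0.00277991; 2: 0.111111; 3: 0.0018363.
By total probability, P(X = 0) = 0.5·0.00277991 + 0.16·0.111111 + 0.34·0.0018363 = 0.0197921.

0.0198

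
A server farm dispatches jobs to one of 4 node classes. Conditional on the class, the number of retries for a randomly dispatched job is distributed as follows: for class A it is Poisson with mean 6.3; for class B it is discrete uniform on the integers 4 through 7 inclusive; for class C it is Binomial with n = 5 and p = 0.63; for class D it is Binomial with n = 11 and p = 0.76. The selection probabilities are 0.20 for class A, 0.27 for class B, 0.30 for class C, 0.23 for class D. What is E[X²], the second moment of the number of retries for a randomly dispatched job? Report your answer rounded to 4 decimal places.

37.5655

For each component E[X²] = Var + (mean)², giving A: 45.99; B: 31.5; C: 11.088; D: 71.896.
Overall E[X²] = 0.2·45.99 + 0.27·31.5 + 0.3·11.088 + 0.23·71.896 = 37.5655.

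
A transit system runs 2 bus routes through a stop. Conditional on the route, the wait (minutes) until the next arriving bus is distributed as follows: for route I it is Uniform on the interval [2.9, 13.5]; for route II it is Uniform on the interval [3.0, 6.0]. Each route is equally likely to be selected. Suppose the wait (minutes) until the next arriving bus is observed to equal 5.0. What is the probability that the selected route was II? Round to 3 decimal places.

0.779

Likelihoods f(5.0 | ·): I: 0.0943396; II: 0.333333.
Posterior ∝ prior × likelihood. Numerator for II: 0.5·0.333333 = 0.166667.
Normalizing constant: 0.5·0.0943396 + 0.5·0.333333 = 0.213836.
P(II | observation) = 0.166667 / 0.213836 = 0.779412.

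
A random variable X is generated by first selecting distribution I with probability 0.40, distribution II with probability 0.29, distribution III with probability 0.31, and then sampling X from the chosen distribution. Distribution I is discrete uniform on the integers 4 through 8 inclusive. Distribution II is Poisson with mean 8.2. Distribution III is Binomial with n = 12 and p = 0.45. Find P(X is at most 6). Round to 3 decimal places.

Conditional on each component, P(X ≤ 6): I: 0.6; II: 0.289562; III: 0.739315.
By total probability, P(X ≤ 6) = 0.4·0.6 + 0.29·0.289562 + 0.31·0.739315 = 0.553161.

0.553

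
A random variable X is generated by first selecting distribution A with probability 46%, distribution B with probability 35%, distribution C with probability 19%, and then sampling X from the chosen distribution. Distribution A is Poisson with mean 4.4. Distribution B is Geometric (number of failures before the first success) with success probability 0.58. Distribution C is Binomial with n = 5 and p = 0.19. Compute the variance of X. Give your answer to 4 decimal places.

5.8263

Per component, A: μ=4.4, E[X²]=23.76; B: μ=0.724138, E[X²]=1.77289; C: μ=0.95, E[X²]=1.672.
E[X] = 0.46·4.4 + 0.35·0.724138 + 0.19·0.95 = 2.45795.
E[X²] = 0.46·23.76 + 0.35·1.77289 + 0.19·1.672 = 11.8678.
Var(X) = E[X²] − (E[X])² = 11.8678 − 6.04151 = 5.82628.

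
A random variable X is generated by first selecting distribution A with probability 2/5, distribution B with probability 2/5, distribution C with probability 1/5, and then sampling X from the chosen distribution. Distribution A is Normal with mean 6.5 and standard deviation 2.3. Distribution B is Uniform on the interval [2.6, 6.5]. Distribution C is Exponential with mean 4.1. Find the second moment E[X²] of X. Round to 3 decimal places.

34.528

For each component E[X²] = Var + (mean)², giving A: 47.54; B: 21.97; C: 33.62.
Overall E[X²] = 0.4·47.54 + 0.4·21.97 + 0.2·33.62 = 34.528.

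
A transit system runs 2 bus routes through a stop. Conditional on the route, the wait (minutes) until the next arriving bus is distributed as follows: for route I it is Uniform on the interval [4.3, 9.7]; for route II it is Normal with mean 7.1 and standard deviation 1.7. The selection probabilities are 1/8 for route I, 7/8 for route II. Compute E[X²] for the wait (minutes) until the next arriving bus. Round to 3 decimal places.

53.066

For each component E[X²] = Var + (mean)², giving I: 51.43; II: 53.3.
Overall E[X²] = 0.125·51.43 + 0.875·53.3 = 53.0662.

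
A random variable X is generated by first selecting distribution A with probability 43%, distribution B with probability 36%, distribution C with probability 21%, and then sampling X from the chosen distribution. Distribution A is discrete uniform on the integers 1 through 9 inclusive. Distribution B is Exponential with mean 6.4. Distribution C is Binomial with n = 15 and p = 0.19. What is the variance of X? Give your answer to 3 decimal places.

19.771

Per component, A: μ=5, E[X²]=31.6667; B: μ=6.4, E[X²]=81.92; C: μ=2.85, E[X²]=10.431.
E[X] = 0.43·5 + 0.36·6.4 + 0.21·2.85 = 5.0525.
E[X²] = 0.43·31.6667 + 0.36·81.92 + 0.21·10.431 = 45.2984.
Var(X) = E[X²] − (E[X])² = 45.2984 − 25.5278 = 19.7706.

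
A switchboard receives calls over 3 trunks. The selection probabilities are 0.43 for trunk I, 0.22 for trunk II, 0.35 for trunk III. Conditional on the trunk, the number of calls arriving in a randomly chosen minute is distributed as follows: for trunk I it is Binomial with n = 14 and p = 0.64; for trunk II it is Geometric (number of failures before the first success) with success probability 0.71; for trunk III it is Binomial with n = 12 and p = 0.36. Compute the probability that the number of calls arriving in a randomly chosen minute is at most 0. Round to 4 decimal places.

0.1579

Conditional on each trunk, P(X ≤ 0): I: 6.14094e-07; II: 0.71; III: 0.00472237.
By total probability, P(X ≤ 0) = 0.43·6.14094e-07 + 0.22·0.71 + 0.35·0.00472237 = 0.157853.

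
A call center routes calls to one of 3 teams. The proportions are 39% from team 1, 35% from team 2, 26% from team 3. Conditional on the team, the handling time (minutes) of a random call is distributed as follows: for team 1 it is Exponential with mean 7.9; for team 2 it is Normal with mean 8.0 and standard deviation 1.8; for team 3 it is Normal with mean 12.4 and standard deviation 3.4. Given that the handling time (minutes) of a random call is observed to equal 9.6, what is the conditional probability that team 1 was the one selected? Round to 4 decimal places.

0.1652

Likelihoods f(9.6 | ·): 1: 0.0375511; 2: 0.149302; 3: 0.0835914.
Posterior ∝ prior × likelihood. Numerator for 1: 0.39·0.0375511 = 0.0146449.
Normalizing constant: 0.39·0.0375511 + 0.35·0.149302 + 0.26·0.0835914 = 0.0886343.
P(1 | observation) = 0.0146449 / 0.0886343 = 0.165229.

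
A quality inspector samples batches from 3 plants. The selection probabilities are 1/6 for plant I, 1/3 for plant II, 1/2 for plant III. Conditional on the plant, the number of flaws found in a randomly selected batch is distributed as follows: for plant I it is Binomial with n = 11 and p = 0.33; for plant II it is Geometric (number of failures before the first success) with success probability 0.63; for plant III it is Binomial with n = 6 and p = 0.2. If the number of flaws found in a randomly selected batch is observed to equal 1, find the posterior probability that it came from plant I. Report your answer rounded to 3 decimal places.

0.039

Likelihoods P(X=1 | ·): I: 0.066169; II: 0.2331; III: 0.393216.
Posterior ∝ prior × likelihood. Numerator for I: 0.166667·0.066169 = 0.0110282.
Normalizing constant: 0.166667·0.066169 + 0.333333·0.2331 + 0.5·0.393216 = 0.285336.
P(I | observation) = 0.0110282 / 0.285336 = 0.0386497.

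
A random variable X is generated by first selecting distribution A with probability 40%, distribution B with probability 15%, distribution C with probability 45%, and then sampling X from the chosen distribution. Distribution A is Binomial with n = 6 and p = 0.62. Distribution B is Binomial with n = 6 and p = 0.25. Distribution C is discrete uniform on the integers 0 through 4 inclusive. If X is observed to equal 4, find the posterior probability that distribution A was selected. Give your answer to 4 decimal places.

Likelihoods P(X=4 | ·): A: 0.320055; B: 0.032959; C: 0.2.
Posterior ∝ prior × likelihood. Numerator for A: 0.4·0.320055 = 0.128022.
Normalizing constant: 0.4·0.320055 + 0.15·0.032959 + 0.45·0.2 = 0.222966.
P(A | observation) = 0.128022 / 0.222966 = 0.574178.

0.5742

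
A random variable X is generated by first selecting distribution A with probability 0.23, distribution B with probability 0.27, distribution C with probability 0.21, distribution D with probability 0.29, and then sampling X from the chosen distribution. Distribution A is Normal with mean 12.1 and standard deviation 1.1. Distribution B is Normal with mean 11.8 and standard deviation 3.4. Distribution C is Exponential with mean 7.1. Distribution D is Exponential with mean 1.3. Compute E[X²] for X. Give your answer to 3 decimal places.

96.821

For each component E[X²] = Var + (mean)², giving A: 147.62; B: 150.8; C: 100.82; D: 3.38.
Overall E[X²] = 0.23·147.62 + 0.27·150.8 + 0.21·100.82 + 0.29·3.38 = 96.821.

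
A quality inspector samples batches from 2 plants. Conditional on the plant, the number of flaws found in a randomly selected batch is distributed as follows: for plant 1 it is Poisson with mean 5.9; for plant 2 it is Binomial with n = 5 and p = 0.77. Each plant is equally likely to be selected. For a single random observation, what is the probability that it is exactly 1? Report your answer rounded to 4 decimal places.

Conditional on each plant, P(X = 1): 1: 0.0161627; 2: 0.0107739.
By total probability, P(X = 1) = 0.5·0.0161627 + 0.5·0.0107739 = 0.0134683.

0.0135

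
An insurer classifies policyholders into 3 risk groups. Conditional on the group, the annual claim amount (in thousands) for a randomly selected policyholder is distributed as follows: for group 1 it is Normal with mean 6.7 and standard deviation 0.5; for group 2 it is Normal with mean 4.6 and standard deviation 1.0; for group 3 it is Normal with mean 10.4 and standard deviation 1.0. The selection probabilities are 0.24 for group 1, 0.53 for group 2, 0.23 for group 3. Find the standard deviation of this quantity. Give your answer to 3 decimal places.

2.497

Per component, 1: μ=6.7, E[X²]=45.14; 2: μ=4.6, E[X²]=22.16; 3: μ=10.4, E[X²]=109.16.
E[X] = 0.24·6.7 + 0.53·4.6 + 0.23·10.4 = 6.438.
E[X²] = 0.24·45.14 + 0.53·22.16 + 0.23·109.16 = 47.6852.
Var(X) = E[X²] − (E[X])² = 47.6852 − 41.4478 = 6.23736.
SD(X) = √6.23736 = 2.49747.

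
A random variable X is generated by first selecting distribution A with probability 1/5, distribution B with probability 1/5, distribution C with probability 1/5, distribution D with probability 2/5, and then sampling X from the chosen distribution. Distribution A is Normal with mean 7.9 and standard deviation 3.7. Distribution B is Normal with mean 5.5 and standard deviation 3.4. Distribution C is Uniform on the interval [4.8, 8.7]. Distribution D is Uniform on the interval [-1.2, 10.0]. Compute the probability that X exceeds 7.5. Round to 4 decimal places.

0.3151

Conditional on each component, P(X > 7.5): A: 0.543045; B: 0.278187; C: 0.307692; D: 0.223214.
By total probability, P(X > 7.5) = 0.2·0.543045 + 0.2·0.278187 + 0.2·0.307692 + 0.4·0.223214 = 0.315071.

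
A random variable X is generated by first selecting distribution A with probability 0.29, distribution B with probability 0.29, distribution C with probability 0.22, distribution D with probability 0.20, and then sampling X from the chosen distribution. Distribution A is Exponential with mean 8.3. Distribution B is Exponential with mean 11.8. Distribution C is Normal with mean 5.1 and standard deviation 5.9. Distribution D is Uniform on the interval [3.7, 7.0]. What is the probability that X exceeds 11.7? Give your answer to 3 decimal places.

0.207

Conditional on each component, P(X > 11.7): A: 0.244232; B: 0.37101; C: 0.131646; D: 0.
By total probability, P(X > 11.7) = 0.29·0.244232 + 0.29·0.37101 + 0.22·0.131646 + 0.2·0 = 0.207382.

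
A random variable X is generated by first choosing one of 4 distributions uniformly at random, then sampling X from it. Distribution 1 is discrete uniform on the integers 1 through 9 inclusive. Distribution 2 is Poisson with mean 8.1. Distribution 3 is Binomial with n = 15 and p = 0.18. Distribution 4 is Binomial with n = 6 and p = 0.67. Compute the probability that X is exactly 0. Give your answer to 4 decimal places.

Conditional on each component, P(X = 0): 1: 0; 2: 0.000303539; 3: 0.0509575; 4: 0.00129147.
By total probability, P(X = 0) = 0.25·0 + 0.25·0.000303539 + 0.25·0.0509575 + 0.25·0.00129147 = 0.0131381.

0.0131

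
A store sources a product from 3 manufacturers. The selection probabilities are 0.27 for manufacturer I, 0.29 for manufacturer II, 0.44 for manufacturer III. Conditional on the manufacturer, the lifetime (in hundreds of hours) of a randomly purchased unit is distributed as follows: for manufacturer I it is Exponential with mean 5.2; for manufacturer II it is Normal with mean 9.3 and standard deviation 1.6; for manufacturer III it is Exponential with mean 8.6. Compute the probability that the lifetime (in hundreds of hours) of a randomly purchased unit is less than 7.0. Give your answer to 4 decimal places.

0.4666

Conditional on each manufacturer, P(X < 7.0): I: 0.739761; II: 0.075288; III: 0.556897.
By total probability, P(X < 7.0) = 0.27·0.739761 + 0.29·0.075288 + 0.44·0.556897 = 0.466604.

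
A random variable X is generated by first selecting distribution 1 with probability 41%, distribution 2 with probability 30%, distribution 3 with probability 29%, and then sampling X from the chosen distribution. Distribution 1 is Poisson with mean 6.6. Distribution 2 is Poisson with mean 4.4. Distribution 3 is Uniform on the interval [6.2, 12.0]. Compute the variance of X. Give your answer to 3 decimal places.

Per component, 1: μ=6.6, E[X²]=50.16; 2: μ=4.4, E[X²]=23.76; 3: μ=9.1, E[X²]=85.6133.
E[X] = 0.41·6.6 + 0.3·4.4 + 0.29·9.1 = 6.665.
E[X²] = 0.41·50.16 + 0.3·23.76 + 0.29·85.6133 = 52.5215.
Var(X) = E[X²] − (E[X])² = 52.5215 − 44.4222 = 8.09924.

8.099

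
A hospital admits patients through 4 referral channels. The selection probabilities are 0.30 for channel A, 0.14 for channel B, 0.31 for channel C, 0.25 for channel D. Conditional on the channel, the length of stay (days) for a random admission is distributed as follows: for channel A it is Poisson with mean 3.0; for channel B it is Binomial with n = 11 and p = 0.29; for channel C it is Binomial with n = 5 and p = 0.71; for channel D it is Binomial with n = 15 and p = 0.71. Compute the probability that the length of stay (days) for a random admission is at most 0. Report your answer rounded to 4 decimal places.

0.0188

Conditional on each channel, P(X ≤ 0): A: 0.0497871; B: 0.0231122; C: 0.00205111; D: 8.62919e-09.
By total probability, P(X ≤ 0) = 0.3·0.0497871 + 0.14·0.0231122 + 0.31·0.00205111 + 0.25·8.62919e-09 = 0.0188077.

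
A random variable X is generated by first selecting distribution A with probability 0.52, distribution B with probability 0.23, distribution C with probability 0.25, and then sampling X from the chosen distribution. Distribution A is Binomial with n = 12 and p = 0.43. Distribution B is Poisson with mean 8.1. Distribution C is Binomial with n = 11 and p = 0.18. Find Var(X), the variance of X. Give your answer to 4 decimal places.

Per component, A: μ=5.16, E[X²]=29.5668; B: μ=8.1, E[X²]=73.71; C: μ=1.98, E[X²]=5.544.
E[X] = 0.52·5.16 + 0.23·8.1 + 0.25·1.98 = 5.0412.
E[X²] = 0.52·29.5668 + 0.23·73.71 + 0.25·5.544 = 33.714.
Var(X) = E[X²] − (E[X])² = 33.714 − 25.4137 = 8.30034.

8.3003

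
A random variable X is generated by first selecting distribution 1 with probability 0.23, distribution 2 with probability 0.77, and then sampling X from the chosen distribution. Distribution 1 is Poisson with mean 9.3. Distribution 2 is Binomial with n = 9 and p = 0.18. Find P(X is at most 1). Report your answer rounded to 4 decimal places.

Conditional on each component, P(X ≤ 1): 1: 0.00094167; 2: 0.49877.
By total probability, P(X ≤ 1) = 0.23·0.00094167 + 0.77·0.49877 = 0.38427.

0.3843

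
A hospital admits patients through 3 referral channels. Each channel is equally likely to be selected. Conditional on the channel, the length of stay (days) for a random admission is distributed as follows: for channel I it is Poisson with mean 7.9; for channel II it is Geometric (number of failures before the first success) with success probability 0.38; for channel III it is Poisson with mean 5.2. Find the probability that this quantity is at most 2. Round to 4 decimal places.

0.2951

Conditional on each channel, P(X ≤ 2): I: 0.0148687; II: 0.761672; III: 0.108787.
By total probability, P(X ≤ 2) = 0.333333·0.0148687 + 0.333333·0.761672 + 0.333333·0.108787 = 0.295109.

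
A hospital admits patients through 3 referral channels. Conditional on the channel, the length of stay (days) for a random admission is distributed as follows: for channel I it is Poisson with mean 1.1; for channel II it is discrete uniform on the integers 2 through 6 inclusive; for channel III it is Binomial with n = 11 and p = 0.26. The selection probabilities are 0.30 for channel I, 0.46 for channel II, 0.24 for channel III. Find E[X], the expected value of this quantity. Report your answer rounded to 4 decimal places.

Component means — I: 1.1; II: 4; III: 2.86.
E[X] = 0.3·1.1 + 0.46·4 + 0.24·2.86 = 2.8564.

2.8564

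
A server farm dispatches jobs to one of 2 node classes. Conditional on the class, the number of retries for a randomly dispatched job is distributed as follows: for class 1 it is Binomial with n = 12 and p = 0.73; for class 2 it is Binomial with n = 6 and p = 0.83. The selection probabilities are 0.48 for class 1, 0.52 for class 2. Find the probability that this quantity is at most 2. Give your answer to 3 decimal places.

0.005

Conditional on each class, P(X ≤ 2): 1: 7.74346e-05; 2: 0.00936187.
By total probability, P(X ≤ 2) = 0.48·7.74346e-05 + 0.52·0.00936187 = 0.00490534.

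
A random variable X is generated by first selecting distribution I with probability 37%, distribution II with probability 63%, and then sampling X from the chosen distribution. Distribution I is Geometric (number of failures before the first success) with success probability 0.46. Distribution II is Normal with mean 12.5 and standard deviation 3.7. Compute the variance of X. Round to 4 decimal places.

Per component, I: μ=1.17391, E[X²]=3.93006; II: μ=12.5, E[X²]=169.94.
E[X] = 0.37·1.17391 + 0.63·12.5 = 8.30935.
E[X²] = 0.37·3.93006 + 0.63·169.94 = 108.516.
Var(X) = E[X²] − (E[X])² = 108.516 − 69.0453 = 39.4711.

39.4711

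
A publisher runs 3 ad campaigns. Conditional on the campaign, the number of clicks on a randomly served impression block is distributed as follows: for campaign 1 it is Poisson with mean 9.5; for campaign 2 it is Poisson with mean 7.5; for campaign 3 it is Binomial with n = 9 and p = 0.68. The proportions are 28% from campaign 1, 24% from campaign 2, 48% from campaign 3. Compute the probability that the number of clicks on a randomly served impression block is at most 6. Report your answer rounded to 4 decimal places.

Conditional on each campaign, P(X ≤ 6): 1: 0.164949; 2: 0.378155; 3: 0.589414.
By total probability, P(X ≤ 6) = 0.28·0.164949 + 0.24·0.378155 + 0.48·0.589414 = 0.419861.

0.4199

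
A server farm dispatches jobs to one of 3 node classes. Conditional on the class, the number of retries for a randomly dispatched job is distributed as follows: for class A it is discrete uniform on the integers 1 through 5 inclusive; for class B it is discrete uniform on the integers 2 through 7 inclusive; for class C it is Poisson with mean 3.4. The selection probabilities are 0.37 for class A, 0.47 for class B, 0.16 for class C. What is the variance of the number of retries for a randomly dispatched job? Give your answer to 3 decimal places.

Per component, A: μ=3, E[X²]=11; B: μ=4.5, E[X²]=23.1667; C: μ=3.4, E[X²]=14.96.
E[X] = 0.37·3 + 0.47·4.5 + 0.16·3.4 = 3.769.
E[X²] = 0.37·11 + 0.47·23.1667 + 0.16·14.96 = 17.3519.
Var(X) = E[X²] − (E[X])² = 17.3519 − 14.2054 = 3.14657.

3.147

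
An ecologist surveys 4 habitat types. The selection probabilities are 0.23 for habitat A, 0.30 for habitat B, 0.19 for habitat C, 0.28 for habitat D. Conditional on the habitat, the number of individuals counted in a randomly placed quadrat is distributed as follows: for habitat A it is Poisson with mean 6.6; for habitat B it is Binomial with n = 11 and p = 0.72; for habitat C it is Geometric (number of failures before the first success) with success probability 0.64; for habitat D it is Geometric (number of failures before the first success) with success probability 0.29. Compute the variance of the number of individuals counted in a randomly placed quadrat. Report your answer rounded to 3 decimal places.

Per component, A: μ=6.6, E[X²]=50.16; B: μ=7.92, E[X²]=64.944; C: μ=0.5625, E[X²]=1.19531; D: μ=2.44828, E[X²]=14.4364.
E[X] = 0.23·6.6 + 0.3·7.92 + 0.19·0.5625 + 0.28·2.44828 = 4.68639.
E[X²] = 0.23·50.16 + 0.3·64.944 + 0.19·1.19531 + 0.28·14.4364 = 35.2893.
Var(X) = E[X²] − (E[X])² = 35.2893 − 21.9623 = 13.327.

13.327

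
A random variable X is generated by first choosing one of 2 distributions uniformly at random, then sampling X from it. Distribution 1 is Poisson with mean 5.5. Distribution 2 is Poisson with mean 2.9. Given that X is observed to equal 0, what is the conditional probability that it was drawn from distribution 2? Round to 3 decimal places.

Likelihoods P(X=0 | ·): 1: 0.00408677; 2: 0.0550232.
Posterior ∝ prior × likelihood. Numerator for 2: 0.5·0.0550232 = 0.0275116.
Normalizing constant: 0.5·0.00408677 + 0.5·0.0550232 = 0.029555.
P(2 | observation) = 0.0275116 / 0.029555 = 0.930862.

0.931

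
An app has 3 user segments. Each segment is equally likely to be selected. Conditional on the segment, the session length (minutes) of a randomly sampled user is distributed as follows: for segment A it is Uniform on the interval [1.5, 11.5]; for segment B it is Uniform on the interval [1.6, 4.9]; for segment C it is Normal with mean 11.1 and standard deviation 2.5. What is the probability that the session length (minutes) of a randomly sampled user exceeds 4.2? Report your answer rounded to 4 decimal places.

Conditional on each segment, P(X > 4.2): A: 0.73; B: 0.212121; C: 0.99711.
By total probability, P(X > 4.2) = 0.333333·0.73 + 0.333333·0.212121 + 0.333333·0.99711 = 0.64641.

0.6464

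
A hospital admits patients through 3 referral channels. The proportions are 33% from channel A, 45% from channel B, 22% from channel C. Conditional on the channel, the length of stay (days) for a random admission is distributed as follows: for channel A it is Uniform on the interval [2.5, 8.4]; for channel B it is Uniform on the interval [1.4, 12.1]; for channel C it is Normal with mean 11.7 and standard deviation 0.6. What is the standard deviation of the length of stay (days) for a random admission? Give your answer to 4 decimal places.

3.2928

Per component, A: μ=5.45, E[X²]=32.6033; B: μ=6.75, E[X²]=55.1033; C: μ=11.7, E[X²]=137.25.
E[X] = 0.33·5.45 + 0.45·6.75 + 0.22·11.7 = 7.41.
E[X²] = 0.33·32.6033 + 0.45·55.1033 + 0.22·137.25 = 65.7506.
Var(X) = E[X²] − (E[X])² = 65.7506 − 54.9081 = 10.8425.
SD(X) = √10.8425 = 3.2928.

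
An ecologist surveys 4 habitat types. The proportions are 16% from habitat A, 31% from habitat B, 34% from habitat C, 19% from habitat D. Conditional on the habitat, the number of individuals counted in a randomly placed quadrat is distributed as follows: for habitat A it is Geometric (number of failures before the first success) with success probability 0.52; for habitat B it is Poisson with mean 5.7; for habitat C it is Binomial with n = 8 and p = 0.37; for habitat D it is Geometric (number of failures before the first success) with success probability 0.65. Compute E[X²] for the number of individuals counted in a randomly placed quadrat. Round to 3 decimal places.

For each component E[X²] = Var + (mean)², giving A: 2.62722; B: 38.19; C: 10.6264; D: 1.11834.
Overall E[X²] = 0.16·2.62722 + 0.31·38.19 + 0.34·10.6264 + 0.19·1.11834 = 16.0847.

16.085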